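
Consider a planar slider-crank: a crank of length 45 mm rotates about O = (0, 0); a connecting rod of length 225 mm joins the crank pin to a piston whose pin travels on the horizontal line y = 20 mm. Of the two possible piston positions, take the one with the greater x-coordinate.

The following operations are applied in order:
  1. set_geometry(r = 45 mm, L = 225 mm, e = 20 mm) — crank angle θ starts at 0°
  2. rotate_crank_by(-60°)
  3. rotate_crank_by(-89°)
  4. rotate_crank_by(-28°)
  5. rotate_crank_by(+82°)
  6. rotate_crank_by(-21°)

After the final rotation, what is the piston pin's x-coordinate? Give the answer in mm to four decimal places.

197.0020

set_geometry: r = 45 mm, L = 225 mm, e = 20 mm; θ ← 0°
rotate_crank_by(-60°): θ ← 0° -60° = -60°
rotate_crank_by(-89°): θ ← -60° -89° = -149°
rotate_crank_by(-28°): θ ← -149° -28° = -177°
rotate_crank_by(+82°): θ ← -177° +82° = -95°
rotate_crank_by(-21°): θ ← -95° -21° = -116°
crank pin P = (r cos θ, r sin θ) = (-19.726702, -40.445732)
h = r sin θ − e = -40.445732 − 20 = -60.445732
x = r cos θ + √(L² − h²) = -19.726702 + √(50625.0 − 3653.6865) = -19.726702 + 216.728663 = 197.001962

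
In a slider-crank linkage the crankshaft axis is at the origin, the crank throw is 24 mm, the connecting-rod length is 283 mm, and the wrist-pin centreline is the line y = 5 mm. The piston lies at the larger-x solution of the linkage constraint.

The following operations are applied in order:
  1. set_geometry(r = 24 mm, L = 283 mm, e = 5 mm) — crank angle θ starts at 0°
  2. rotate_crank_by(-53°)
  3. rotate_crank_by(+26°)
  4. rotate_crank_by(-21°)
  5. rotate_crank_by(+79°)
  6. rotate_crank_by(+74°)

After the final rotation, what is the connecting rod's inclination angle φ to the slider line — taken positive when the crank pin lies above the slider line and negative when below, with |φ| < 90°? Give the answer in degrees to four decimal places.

3.6837

set_geometry: r = 24 mm, L = 283 mm, e = 5 mm; θ ← 0°
rotate_crank_by(-53°): θ ← 0° -53° = -53°
rotate_crank_by(+26°): θ ← -53° +26° = -27°
rotate_crank_by(-21°): θ ← -27° -21° = -48°
rotate_crank_by(+79°): θ ← -48° +79° = 31°
rotate_crank_by(+74°): θ ← 31° +74° = 105°
crank pin P = (r cos θ, r sin θ) = (-6.211657, 23.182220)
h = r sin θ − e = 23.182220 − 5 = 18.182220
sin φ = h / L = 18.182220 / 283 = 0.06424813
φ = arcsin(0.06424813) = 3.683684°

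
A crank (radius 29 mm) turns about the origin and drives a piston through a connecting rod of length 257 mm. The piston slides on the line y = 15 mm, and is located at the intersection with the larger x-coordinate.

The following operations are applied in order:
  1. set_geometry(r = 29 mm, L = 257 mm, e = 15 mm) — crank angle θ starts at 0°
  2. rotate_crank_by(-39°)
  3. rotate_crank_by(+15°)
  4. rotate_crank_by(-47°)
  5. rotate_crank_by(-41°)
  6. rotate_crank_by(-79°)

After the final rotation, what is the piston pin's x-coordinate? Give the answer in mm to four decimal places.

set_geometry: r = 29 mm, L = 257 mm, e = 15 mm; θ ← 0°
rotate_crank_by(-39°): θ ← 0° -39° = -39°
rotate_crank_by(+15°): θ ← -39° +15° = -24°
rotate_crank_by(-47°): θ ← -24° -47° = -71°
rotate_crank_by(-41°): θ ← -71° -41° = -112°
rotate_crank_by(-79°): θ ← -112° -79° = -191°
crank pin P = (r cos θ, r sin θ) = (-28.467188, 5.533461)
h = r sin θ − e = 5.533461 − 15 = -9.466539
x = r cos θ + √(L² − h²) = -28.467188 + √(66049.0 − 89.6154) = -28.467188 + 256.825592 = 228.358404

228.3584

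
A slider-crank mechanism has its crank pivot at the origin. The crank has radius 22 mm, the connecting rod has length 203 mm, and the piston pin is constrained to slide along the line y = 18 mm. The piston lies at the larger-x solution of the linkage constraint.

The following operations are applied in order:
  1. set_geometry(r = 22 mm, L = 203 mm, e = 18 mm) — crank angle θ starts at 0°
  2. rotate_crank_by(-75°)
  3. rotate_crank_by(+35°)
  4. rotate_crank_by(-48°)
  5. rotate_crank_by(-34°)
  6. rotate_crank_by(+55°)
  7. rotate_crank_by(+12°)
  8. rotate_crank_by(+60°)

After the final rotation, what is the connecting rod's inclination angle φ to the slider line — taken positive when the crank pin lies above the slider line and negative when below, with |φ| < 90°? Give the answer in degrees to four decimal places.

-4.5440

set_geometry: r = 22 mm, L = 203 mm, e = 18 mm; θ ← 0°
rotate_crank_by(-75°): θ ← 0° -75° = -75°
rotate_crank_by(+35°): θ ← -75° +35° = -40°
rotate_crank_by(-48°): θ ← -40° -48° = -88°
rotate_crank_by(-34°): θ ← -88° -34° = -122°
rotate_crank_by(+55°): θ ← -122° +55° = -67°
rotate_crank_by(+12°): θ ← -67° +12° = -55°
rotate_crank_by(+60°): θ ← -55° +60° = 5°
crank pin P = (r cos θ, r sin θ) = (21.916283, 1.917426)
h = r sin θ − e = 1.917426 − 18 = -16.082574
sin φ = h / L = -16.082574 / 203 = -0.07922450
φ = arcsin(-0.07922450) = -4.543991°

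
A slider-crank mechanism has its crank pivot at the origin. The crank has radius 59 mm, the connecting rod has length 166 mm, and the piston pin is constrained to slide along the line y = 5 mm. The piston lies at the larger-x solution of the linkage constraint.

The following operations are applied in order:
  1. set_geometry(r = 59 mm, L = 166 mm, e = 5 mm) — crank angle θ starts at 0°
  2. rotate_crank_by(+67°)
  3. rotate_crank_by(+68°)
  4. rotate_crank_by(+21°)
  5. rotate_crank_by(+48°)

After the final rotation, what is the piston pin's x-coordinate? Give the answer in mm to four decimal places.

109.5485

set_geometry: r = 59 mm, L = 166 mm, e = 5 mm; θ ← 0°
rotate_crank_by(+67°): θ ← 0° +67° = 67°
rotate_crank_by(+68°): θ ← 67° +68° = 135°
rotate_crank_by(+21°): θ ← 135° +21° = 156°
rotate_crank_by(+48°): θ ← 156° +48° = 204°
crank pin P = (r cos θ, r sin θ) = (-53.899182, -23.997462)
h = r sin θ − e = -23.997462 − 5 = -28.997462
x = r cos θ + √(L² − h²) = -53.899182 + √(27556.0 − 840.8528) = -53.899182 + 163.447689 = 109.548507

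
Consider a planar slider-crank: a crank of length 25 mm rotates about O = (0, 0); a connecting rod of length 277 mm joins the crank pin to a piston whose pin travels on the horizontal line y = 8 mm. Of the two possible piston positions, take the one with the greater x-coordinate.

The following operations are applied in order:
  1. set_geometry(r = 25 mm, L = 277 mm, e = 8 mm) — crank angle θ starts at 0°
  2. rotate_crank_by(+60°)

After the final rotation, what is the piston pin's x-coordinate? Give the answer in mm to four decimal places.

289.1634

set_geometry: r = 25 mm, L = 277 mm, e = 8 mm; θ ← 0°
rotate_crank_by(+60°): θ ← 0° +60° = 60°
crank pin P = (r cos θ, r sin θ) = (12.500000, 21.650635)
h = r sin θ − e = 21.650635 − 8 = 13.650635
x = r cos θ + √(L² − h²) = 12.500000 + √(76729.0 − 186.3398) = 12.500000 + 276.663442 = 289.163442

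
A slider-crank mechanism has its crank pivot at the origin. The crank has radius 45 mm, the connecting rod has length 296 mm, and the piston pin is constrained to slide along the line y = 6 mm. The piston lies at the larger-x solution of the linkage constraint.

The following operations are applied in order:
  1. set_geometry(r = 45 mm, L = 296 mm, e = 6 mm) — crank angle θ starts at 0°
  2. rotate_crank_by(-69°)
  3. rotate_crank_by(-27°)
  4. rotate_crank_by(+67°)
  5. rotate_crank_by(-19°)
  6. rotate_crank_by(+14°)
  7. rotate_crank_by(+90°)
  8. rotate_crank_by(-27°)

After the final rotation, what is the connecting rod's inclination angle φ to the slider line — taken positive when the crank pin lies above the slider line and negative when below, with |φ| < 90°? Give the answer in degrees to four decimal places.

3.0630

set_geometry: r = 45 mm, L = 296 mm, e = 6 mm; θ ← 0°
rotate_crank_by(-69°): θ ← 0° -69° = -69°
rotate_crank_by(-27°): θ ← -69° -27° = -96°
rotate_crank_by(+67°): θ ← -96° +67° = -29°
rotate_crank_by(-19°): θ ← -29° -19° = -48°
rotate_crank_by(+14°): θ ← -48° +14° = -34°
rotate_crank_by(+90°): θ ← -34° +90° = 56°
rotate_crank_by(-27°): θ ← 56° -27° = 29°
crank pin P = (r cos θ, r sin θ) = (39.357887, 21.816433)
h = r sin θ − e = 21.816433 − 6 = 15.816433
sin φ = h / L = 15.816433 / 296 = 0.05343389
φ = arcsin(0.05343389) = 3.062995°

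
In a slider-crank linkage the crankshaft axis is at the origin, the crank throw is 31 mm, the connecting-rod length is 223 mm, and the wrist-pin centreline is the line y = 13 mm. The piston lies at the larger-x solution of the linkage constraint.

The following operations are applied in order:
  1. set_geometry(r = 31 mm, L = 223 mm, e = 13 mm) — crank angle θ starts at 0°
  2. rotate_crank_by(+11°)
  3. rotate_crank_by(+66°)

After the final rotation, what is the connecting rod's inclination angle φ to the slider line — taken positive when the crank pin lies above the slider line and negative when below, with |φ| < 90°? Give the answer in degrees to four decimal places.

4.4250

set_geometry: r = 31 mm, L = 223 mm, e = 13 mm; θ ← 0°
rotate_crank_by(+11°): θ ← 0° +11° = 11°
rotate_crank_by(+66°): θ ← 11° +66° = 77°
crank pin P = (r cos θ, r sin θ) = (6.973483, 30.205472)
h = r sin θ − e = 30.205472 − 13 = 17.205472
sin φ = h / L = 17.205472 / 223 = 0.07715458
φ = arcsin(0.07715458) = 4.425030°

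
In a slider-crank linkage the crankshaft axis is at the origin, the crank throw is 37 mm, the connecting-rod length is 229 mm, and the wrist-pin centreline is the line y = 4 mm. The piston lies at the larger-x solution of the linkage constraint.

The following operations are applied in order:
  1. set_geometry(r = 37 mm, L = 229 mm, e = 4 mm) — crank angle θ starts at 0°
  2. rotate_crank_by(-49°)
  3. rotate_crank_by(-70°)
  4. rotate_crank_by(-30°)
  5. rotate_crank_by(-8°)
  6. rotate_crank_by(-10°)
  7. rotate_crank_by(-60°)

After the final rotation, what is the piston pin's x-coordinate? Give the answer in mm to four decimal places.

set_geometry: r = 37 mm, L = 229 mm, e = 4 mm; θ ← 0°
rotate_crank_by(-49°): θ ← 0° -49° = -49°
rotate_crank_by(-70°): θ ← -49° -70° = -119°
rotate_crank_by(-30°): θ ← -119° -30° = -149°
rotate_crank_by(-8°): θ ← -149° -8° = -157°
rotate_crank_by(-10°): θ ← -157° -10° = -167°
rotate_crank_by(-60°): θ ← -167° -60° = -227°
crank pin P = (r cos θ, r sin θ) = (-25.233939, 27.060087)
h = r sin θ − e = 27.060087 − 4 = 23.060087
x = r cos θ + √(L² − h²) = -25.233939 + √(52441.0 − 531.7676) = -25.233939 + 227.835977 = 202.602038

202.6020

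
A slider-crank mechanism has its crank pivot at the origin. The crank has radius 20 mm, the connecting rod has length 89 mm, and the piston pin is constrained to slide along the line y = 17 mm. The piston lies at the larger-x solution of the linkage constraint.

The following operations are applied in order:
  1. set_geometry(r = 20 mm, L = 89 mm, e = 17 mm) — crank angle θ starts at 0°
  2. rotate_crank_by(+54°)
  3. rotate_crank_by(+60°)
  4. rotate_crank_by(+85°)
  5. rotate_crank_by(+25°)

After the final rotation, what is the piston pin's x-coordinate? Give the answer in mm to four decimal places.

69.0794

set_geometry: r = 20 mm, L = 89 mm, e = 17 mm; θ ← 0°
rotate_crank_by(+54°): θ ← 0° +54° = 54°
rotate_crank_by(+60°): θ ← 54° +60° = 114°
rotate_crank_by(+85°): θ ← 114° +85° = 199°
rotate_crank_by(+25°): θ ← 199° +25° = 224°
crank pin P = (r cos θ, r sin θ) = (-14.386796, -13.893167)
h = r sin θ − e = -13.893167 − 17 = -30.893167
x = r cos θ + √(L² − h²) = -14.386796 + √(7921.0 − 954.3878) = -14.386796 + 83.466234 = 69.079438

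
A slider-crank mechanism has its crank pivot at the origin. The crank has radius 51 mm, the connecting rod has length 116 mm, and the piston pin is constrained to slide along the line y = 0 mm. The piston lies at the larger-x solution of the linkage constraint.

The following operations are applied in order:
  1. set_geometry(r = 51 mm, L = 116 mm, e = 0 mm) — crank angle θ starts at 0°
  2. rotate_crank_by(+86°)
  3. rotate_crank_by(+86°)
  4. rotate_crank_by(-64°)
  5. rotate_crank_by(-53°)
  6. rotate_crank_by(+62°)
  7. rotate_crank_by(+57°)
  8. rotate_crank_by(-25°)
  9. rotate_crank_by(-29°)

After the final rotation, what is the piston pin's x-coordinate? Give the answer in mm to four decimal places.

81.7625

set_geometry: r = 51 mm, L = 116 mm, e = 0 mm; θ ← 0°
rotate_crank_by(+86°): θ ← 0° +86° = 86°
rotate_crank_by(+86°): θ ← 86° +86° = 172°
rotate_crank_by(-64°): θ ← 172° -64° = 108°
rotate_crank_by(-53°): θ ← 108° -53° = 55°
rotate_crank_by(+62°): θ ← 55° +62° = 117°
rotate_crank_by(+57°): θ ← 117° +57° = 174°
rotate_crank_by(-25°): θ ← 174° -25° = 149°
rotate_crank_by(-29°): θ ← 149° -29° = 120°
crank pin P = (r cos θ, r sin θ) = (-25.500000, 44.167296)
h = r sin θ − e = 44.167296 − 0 = 44.167296
x = r cos θ + √(L² − h²) = -25.500000 + √(13456.0 − 1950.7500) = -25.500000 + 107.262528 = 81.762528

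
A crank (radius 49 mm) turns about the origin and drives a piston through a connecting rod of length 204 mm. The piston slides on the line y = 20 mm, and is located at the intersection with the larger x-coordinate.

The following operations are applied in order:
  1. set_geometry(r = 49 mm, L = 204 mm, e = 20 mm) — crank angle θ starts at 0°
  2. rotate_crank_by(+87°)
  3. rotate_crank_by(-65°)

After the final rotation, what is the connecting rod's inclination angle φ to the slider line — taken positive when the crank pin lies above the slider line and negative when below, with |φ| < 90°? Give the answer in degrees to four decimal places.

-0.4618

set_geometry: r = 49 mm, L = 204 mm, e = 20 mm; θ ← 0°
rotate_crank_by(+87°): θ ← 0° +87° = 87°
rotate_crank_by(-65°): θ ← 87° -65° = 22°
crank pin P = (r cos θ, r sin θ) = (45.432009, 18.355723)
h = r sin θ − e = 18.355723 − 20 = -1.644277
sin φ = h / L = -1.644277 / 204 = -0.00806018
φ = arcsin(-0.00806018) = -0.461819°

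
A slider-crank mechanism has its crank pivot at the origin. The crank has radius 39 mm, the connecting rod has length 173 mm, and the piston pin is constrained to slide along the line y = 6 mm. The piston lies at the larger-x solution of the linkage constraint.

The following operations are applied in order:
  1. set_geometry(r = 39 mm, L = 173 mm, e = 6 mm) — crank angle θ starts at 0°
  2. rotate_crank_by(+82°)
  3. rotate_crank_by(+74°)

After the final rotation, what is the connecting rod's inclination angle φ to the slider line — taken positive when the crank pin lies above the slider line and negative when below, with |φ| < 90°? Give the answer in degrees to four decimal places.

3.2682

set_geometry: r = 39 mm, L = 173 mm, e = 6 mm; θ ← 0°
rotate_crank_by(+82°): θ ← 0° +82° = 82°
rotate_crank_by(+74°): θ ← 82° +74° = 156°
crank pin P = (r cos θ, r sin θ) = (-35.628273, 15.862729)
h = r sin θ − e = 15.862729 − 6 = 9.862729
sin φ = h / L = 9.862729 / 173 = 0.05700999
φ = arcsin(0.05700999) = 3.268204°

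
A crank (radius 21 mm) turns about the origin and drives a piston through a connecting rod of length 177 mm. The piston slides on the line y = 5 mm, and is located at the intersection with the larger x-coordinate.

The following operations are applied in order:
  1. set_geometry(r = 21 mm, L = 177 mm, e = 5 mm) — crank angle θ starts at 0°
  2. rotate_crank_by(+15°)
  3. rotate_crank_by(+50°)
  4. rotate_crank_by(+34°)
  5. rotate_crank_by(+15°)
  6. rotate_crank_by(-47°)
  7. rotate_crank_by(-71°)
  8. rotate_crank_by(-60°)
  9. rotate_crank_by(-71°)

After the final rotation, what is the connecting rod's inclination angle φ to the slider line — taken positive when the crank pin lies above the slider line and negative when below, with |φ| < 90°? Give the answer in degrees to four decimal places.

set_geometry: r = 21 mm, L = 177 mm, e = 5 mm; θ ← 0°
rotate_crank_by(+15°): θ ← 0° +15° = 15°
rotate_crank_by(+50°): θ ← 15° +50° = 65°
rotate_crank_by(+34°): θ ← 65° +34° = 99°
rotate_crank_by(+15°): θ ← 99° +15° = 114°
rotate_crank_by(-47°): θ ← 114° -47° = 67°
rotate_crank_by(-71°): θ ← 67° -71° = -4°
rotate_crank_by(-60°): θ ← -4° -60° = -64°
rotate_crank_by(-71°): θ ← -64° -71° = -135°
crank pin P = (r cos θ, r sin θ) = (-14.849242, -14.849242)
h = r sin θ − e = -14.849242 − 5 = -19.849242
sin φ = h / L = -19.849242 / 177 = -0.11214261
φ = arcsin(-0.11214261) = -6.438843°

-6.4388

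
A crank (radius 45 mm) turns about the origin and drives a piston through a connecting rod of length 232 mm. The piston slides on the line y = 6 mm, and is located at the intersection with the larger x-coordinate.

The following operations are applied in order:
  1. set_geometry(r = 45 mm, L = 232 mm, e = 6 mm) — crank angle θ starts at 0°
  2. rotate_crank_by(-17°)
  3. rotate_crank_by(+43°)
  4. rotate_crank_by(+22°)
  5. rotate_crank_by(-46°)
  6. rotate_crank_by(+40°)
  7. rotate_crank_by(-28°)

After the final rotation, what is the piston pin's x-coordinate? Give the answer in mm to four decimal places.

set_geometry: r = 45 mm, L = 232 mm, e = 6 mm; θ ← 0°
rotate_crank_by(-17°): θ ← 0° -17° = -17°
rotate_crank_by(+43°): θ ← -17° +43° = 26°
rotate_crank_by(+22°): θ ← 26° +22° = 48°
rotate_crank_by(-46°): θ ← 48° -46° = 2°
rotate_crank_by(+40°): θ ← 2° +40° = 42°
rotate_crank_by(-28°): θ ← 42° -28° = 14°
crank pin P = (r cos θ, r sin θ) = (43.663308, 10.886485)
h = r sin θ − e = 10.886485 − 6 = 4.886485
x = r cos θ + √(L² − h²) = 43.663308 + √(53824.0 − 23.8777) = 43.663308 + 231.948534 = 275.611841

275.6118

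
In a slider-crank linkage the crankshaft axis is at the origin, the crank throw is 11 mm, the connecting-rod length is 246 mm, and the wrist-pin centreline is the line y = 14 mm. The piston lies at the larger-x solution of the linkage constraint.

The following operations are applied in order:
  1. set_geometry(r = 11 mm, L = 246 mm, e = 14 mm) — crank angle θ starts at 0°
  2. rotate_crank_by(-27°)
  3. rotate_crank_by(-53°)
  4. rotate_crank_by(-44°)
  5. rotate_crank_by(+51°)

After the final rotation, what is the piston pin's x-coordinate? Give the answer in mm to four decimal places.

set_geometry: r = 11 mm, L = 246 mm, e = 14 mm; θ ← 0°
rotate_crank_by(-27°): θ ← 0° -27° = -27°
rotate_crank_by(-53°): θ ← -27° -53° = -80°
rotate_crank_by(-44°): θ ← -80° -44° = -124°
rotate_crank_by(+51°): θ ← -124° +51° = -73°
crank pin P = (r cos θ, r sin θ) = (3.216089, -10.519352)
h = r sin θ − e = -10.519352 − 14 = -24.519352
x = r cos θ + √(L² − h²) = 3.216089 + √(60516.0 − 601.1986) = 3.216089 + 244.775002 = 247.991090

247.9911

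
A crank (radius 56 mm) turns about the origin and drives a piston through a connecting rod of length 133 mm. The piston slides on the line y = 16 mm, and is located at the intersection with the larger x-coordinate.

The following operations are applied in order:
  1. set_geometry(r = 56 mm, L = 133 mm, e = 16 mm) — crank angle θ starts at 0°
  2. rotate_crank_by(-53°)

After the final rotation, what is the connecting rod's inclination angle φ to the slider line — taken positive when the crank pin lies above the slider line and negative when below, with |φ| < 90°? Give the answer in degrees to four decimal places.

-27.1659

set_geometry: r = 56 mm, L = 133 mm, e = 16 mm; θ ← 0°
rotate_crank_by(-53°): θ ← 0° -53° = -53°
crank pin P = (r cos θ, r sin θ) = (33.701641, -44.723589)
h = r sin θ − e = -44.723589 − 16 = -60.723589
sin φ = h / L = -60.723589 / 133 = -0.45656834
φ = arcsin(-0.45656834) = -27.165889°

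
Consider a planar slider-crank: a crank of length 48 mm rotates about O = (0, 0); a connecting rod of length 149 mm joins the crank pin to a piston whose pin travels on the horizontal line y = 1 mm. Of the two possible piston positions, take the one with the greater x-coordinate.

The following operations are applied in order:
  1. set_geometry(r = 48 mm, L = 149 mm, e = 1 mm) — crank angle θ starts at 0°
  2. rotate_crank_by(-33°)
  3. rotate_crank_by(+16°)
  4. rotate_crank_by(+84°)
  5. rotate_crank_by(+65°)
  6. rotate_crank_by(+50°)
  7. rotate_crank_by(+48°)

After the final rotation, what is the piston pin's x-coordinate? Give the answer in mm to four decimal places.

set_geometry: r = 48 mm, L = 149 mm, e = 1 mm; θ ← 0°
rotate_crank_by(-33°): θ ← 0° -33° = -33°
rotate_crank_by(+16°): θ ← -33° +16° = -17°
rotate_crank_by(+84°): θ ← -17° +84° = 67°
rotate_crank_by(+65°): θ ← 67° +65° = 132°
rotate_crank_by(+50°): θ ← 132° +50° = 182°
rotate_crank_by(+48°): θ ← 182° +48° = 230°
crank pin P = (r cos θ, r sin θ) = (-30.853805, -36.770133)
h = r sin θ − e = -36.770133 − 1 = -37.770133
x = r cos θ + √(L² − h²) = -30.853805 + √(22201.0 − 1426.5830) = -30.853805 + 144.133331 = 113.279525

113.2795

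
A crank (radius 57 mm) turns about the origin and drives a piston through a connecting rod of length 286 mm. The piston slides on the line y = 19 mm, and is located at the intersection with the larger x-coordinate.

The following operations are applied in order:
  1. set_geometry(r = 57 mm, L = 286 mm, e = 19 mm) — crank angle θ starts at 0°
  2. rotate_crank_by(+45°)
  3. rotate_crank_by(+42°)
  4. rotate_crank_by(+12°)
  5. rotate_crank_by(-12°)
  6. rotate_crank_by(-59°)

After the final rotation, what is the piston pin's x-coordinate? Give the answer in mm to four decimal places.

set_geometry: r = 57 mm, L = 286 mm, e = 19 mm; θ ← 0°
rotate_crank_by(+45°): θ ← 0° +45° = 45°
rotate_crank_by(+42°): θ ← 45° +42° = 87°
rotate_crank_by(+12°): θ ← 87° +12° = 99°
rotate_crank_by(-12°): θ ← 99° -12° = 87°
rotate_crank_by(-59°): θ ← 87° -59° = 28°
crank pin P = (r cos θ, r sin θ) = (50.328013, 26.759879)
h = r sin θ − e = 26.759879 − 19 = 7.759879
x = r cos θ + √(L² − h²) = 50.328013 + √(81796.0 − 60.2157) = 50.328013 + 285.894708 = 336.222721

336.2227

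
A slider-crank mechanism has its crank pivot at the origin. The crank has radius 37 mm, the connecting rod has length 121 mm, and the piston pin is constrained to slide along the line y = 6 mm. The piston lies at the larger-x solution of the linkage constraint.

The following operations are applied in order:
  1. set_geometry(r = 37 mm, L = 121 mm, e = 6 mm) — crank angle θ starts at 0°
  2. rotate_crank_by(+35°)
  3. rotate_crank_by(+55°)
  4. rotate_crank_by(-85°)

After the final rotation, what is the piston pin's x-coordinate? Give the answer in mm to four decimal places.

157.8274

set_geometry: r = 37 mm, L = 121 mm, e = 6 mm; θ ← 0°
rotate_crank_by(+35°): θ ← 0° +35° = 35°
rotate_crank_by(+55°): θ ← 35° +55° = 90°
rotate_crank_by(-85°): θ ← 90° -85° = 5°
crank pin P = (r cos θ, r sin θ) = (36.859204, 3.224762)
h = r sin θ − e = 3.224762 − 6 = -2.775238
x = r cos θ + √(L² − h²) = 36.859204 + √(14641.0 − 7.7019) = 36.859204 + 120.968170 = 157.827373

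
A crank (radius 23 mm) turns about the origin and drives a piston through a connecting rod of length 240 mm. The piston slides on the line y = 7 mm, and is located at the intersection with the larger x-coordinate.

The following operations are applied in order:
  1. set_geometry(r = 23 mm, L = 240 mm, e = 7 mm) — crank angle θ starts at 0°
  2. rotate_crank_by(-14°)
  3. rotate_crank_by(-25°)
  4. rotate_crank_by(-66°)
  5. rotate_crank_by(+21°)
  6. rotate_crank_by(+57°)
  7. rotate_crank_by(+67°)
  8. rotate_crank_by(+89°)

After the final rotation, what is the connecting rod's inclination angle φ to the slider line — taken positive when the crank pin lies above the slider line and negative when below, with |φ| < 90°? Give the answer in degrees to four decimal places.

2.5970

set_geometry: r = 23 mm, L = 240 mm, e = 7 mm; θ ← 0°
rotate_crank_by(-14°): θ ← 0° -14° = -14°
rotate_crank_by(-25°): θ ← -14° -25° = -39°
rotate_crank_by(-66°): θ ← -39° -66° = -105°
rotate_crank_by(+21°): θ ← -105° +21° = -84°
rotate_crank_by(+57°): θ ← -84° +57° = -27°
rotate_crank_by(+67°): θ ← -27° +67° = 40°
rotate_crank_by(+89°): θ ← 40° +89° = 129°
crank pin P = (r cos θ, r sin θ) = (-14.474369, 17.874357)
h = r sin θ − e = 17.874357 − 7 = 10.874357
sin φ = h / L = 10.874357 / 240 = 0.04530982
φ = arcsin(0.04530982) = 2.596951°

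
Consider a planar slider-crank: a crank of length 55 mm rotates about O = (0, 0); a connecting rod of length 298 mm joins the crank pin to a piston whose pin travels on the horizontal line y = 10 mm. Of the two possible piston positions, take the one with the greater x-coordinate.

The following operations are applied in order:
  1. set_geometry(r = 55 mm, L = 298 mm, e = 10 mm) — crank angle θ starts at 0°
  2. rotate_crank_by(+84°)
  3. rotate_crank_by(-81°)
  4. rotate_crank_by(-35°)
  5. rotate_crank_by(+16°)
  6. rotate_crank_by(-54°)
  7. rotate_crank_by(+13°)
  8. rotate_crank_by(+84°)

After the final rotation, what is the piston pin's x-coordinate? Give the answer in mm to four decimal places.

346.6291

set_geometry: r = 55 mm, L = 298 mm, e = 10 mm; θ ← 0°
rotate_crank_by(+84°): θ ← 0° +84° = 84°
rotate_crank_by(-81°): θ ← 84° -81° = 3°
rotate_crank_by(-35°): θ ← 3° -35° = -32°
rotate_crank_by(+16°): θ ← -32° +16° = -16°
rotate_crank_by(-54°): θ ← -16° -54° = -70°
rotate_crank_by(+13°): θ ← -70° +13° = -57°
rotate_crank_by(+84°): θ ← -57° +84° = 27°
crank pin P = (r cos θ, r sin θ) = (49.005359, 24.969477)
h = r sin θ − e = 24.969477 − 10 = 14.969477
x = r cos θ + √(L² − h²) = 49.005359 + √(88804.0 − 224.0853) = 49.005359 + 297.623781 = 346.629139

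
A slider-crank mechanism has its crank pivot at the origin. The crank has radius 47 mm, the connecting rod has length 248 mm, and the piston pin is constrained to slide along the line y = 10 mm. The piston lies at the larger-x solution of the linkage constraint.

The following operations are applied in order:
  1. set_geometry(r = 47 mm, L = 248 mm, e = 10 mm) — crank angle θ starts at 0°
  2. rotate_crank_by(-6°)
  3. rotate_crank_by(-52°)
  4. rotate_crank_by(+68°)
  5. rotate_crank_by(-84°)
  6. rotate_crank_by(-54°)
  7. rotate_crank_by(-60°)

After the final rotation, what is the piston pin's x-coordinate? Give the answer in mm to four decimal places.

set_geometry: r = 47 mm, L = 248 mm, e = 10 mm; θ ← 0°
rotate_crank_by(-6°): θ ← 0° -6° = -6°
rotate_crank_by(-52°): θ ← -6° -52° = -58°
rotate_crank_by(+68°): θ ← -58° +68° = 10°
rotate_crank_by(-84°): θ ← 10° -84° = -74°
rotate_crank_by(-54°): θ ← -74° -54° = -128°
rotate_crank_by(-60°): θ ← -128° -60° = -188°
crank pin P = (r cos θ, r sin θ) = (-46.542599, 6.541136)
h = r sin θ − e = 6.541136 − 10 = -3.458864
x = r cos θ + √(L² − h²) = -46.542599 + √(61504.0 − 11.9637) = -46.542599 + 247.975878 = 201.433279

201.4333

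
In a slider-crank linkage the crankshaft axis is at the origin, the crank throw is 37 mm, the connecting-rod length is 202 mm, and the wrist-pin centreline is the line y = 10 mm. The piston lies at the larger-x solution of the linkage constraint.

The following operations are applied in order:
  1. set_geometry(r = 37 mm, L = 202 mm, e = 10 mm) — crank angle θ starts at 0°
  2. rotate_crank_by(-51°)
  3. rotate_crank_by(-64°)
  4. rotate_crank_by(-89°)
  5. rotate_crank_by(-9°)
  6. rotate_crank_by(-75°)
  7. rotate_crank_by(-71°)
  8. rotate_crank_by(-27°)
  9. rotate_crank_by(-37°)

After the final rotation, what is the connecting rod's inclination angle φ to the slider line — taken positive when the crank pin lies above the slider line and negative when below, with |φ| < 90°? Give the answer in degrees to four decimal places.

-12.2812

set_geometry: r = 37 mm, L = 202 mm, e = 10 mm; θ ← 0°
rotate_crank_by(-51°): θ ← 0° -51° = -51°
rotate_crank_by(-64°): θ ← -51° -64° = -115°
rotate_crank_by(-89°): θ ← -115° -89° = -204°
rotate_crank_by(-9°): θ ← -204° -9° = -213°
rotate_crank_by(-75°): θ ← -213° -75° = -288°
rotate_crank_by(-71°): θ ← -288° -71° = -359°
rotate_crank_by(-27°): θ ← -359° -27° = -386°
rotate_crank_by(-37°): θ ← -386° -37° = -423°
crank pin P = (r cos θ, r sin θ) = (16.797648, -32.967241)
h = r sin θ − e = -32.967241 − 10 = -42.967241
sin φ = h / L = -42.967241 / 202 = -0.21270912
φ = arcsin(-0.21270912) = -12.281161°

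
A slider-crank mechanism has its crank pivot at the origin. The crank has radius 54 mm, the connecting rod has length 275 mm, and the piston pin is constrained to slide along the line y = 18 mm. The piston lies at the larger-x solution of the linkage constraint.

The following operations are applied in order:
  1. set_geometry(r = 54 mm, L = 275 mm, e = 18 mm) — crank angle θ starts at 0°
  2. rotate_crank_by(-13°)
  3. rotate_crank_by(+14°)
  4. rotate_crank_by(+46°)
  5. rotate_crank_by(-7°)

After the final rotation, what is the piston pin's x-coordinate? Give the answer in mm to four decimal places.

set_geometry: r = 54 mm, L = 275 mm, e = 18 mm; θ ← 0°
rotate_crank_by(-13°): θ ← 0° -13° = -13°
rotate_crank_by(+14°): θ ← -13° +14° = 1°
rotate_crank_by(+46°): θ ← 1° +46° = 47°
rotate_crank_by(-7°): θ ← 47° -7° = 40°
crank pin P = (r cos θ, r sin θ) = (41.366400, 34.710531)
h = r sin θ − e = 34.710531 − 18 = 16.710531
x = r cos θ + √(L² − h²) = 41.366400 + √(75625.0 − 279.2418) = 41.366400 + 274.491818 = 315.858218

315.8582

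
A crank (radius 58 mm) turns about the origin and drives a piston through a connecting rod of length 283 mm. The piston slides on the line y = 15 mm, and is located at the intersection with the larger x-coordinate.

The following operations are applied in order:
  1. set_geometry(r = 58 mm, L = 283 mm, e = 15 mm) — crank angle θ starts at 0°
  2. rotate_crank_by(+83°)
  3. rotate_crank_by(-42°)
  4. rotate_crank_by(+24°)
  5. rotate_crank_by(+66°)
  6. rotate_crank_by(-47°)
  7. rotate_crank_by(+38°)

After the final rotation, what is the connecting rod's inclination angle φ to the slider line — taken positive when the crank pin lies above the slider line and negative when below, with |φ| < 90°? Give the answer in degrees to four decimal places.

set_geometry: r = 58 mm, L = 283 mm, e = 15 mm; θ ← 0°
rotate_crank_by(+83°): θ ← 0° +83° = 83°
rotate_crank_by(-42°): θ ← 83° -42° = 41°
rotate_crank_by(+24°): θ ← 41° +24° = 65°
rotate_crank_by(+66°): θ ← 65° +66° = 131°
rotate_crank_by(-47°): θ ← 131° -47° = 84°
rotate_crank_by(+38°): θ ← 84° +38° = 122°
crank pin P = (r cos θ, r sin θ) = (-30.735317, 49.186790)
h = r sin θ − e = 49.186790 − 15 = 34.186790
sin φ = h / L = 34.186790 / 283 = 0.12080138
φ = arcsin(0.12080138) = 6.938355°

6.9384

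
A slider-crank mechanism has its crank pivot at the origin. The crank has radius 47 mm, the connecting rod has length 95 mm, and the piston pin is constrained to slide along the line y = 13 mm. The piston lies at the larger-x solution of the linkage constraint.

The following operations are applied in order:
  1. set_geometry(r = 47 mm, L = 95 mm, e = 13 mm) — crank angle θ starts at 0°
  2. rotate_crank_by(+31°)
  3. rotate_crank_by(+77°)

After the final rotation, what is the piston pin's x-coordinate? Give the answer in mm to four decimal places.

set_geometry: r = 47 mm, L = 95 mm, e = 13 mm; θ ← 0°
rotate_crank_by(+31°): θ ← 0° +31° = 31°
rotate_crank_by(+77°): θ ← 31° +77° = 108°
crank pin P = (r cos θ, r sin θ) = (-14.523799, 44.699656)
h = r sin θ − e = 44.699656 − 13 = 31.699656
x = r cos θ + √(L² − h²) = -14.523799 + √(9025.0 − 1004.8682) = -14.523799 + 89.555189 = 75.031390

75.0314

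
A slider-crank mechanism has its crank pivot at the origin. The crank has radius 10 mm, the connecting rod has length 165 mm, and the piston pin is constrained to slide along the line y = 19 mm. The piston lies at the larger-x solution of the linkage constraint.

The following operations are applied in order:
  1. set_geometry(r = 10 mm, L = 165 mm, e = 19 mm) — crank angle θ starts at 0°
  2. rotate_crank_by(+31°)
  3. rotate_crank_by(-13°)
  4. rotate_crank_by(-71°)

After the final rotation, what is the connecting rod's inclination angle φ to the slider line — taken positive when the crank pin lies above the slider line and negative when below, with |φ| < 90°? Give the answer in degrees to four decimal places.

-9.4132

set_geometry: r = 10 mm, L = 165 mm, e = 19 mm; θ ← 0°
rotate_crank_by(+31°): θ ← 0° +31° = 31°
rotate_crank_by(-13°): θ ← 31° -13° = 18°
rotate_crank_by(-71°): θ ← 18° -71° = -53°
crank pin P = (r cos θ, r sin θ) = (6.018150, -7.986355)
h = r sin θ − e = -7.986355 − 19 = -26.986355
sin φ = h / L = -26.986355 / 165 = -0.16355367
φ = arcsin(-0.16355367) = -9.413224°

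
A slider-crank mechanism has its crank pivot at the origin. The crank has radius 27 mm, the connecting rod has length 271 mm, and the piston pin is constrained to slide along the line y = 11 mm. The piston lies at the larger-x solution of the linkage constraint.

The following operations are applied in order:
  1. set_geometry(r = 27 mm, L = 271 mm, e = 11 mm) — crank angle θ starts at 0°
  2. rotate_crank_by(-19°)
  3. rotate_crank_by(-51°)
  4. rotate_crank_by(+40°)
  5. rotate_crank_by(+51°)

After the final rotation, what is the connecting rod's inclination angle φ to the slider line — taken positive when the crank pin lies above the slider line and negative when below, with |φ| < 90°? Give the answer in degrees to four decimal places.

set_geometry: r = 27 mm, L = 271 mm, e = 11 mm; θ ← 0°
rotate_crank_by(-19°): θ ← 0° -19° = -19°
rotate_crank_by(-51°): θ ← -19° -51° = -70°
rotate_crank_by(+40°): θ ← -70° +40° = -30°
rotate_crank_by(+51°): θ ← -30° +51° = 21°
crank pin P = (r cos θ, r sin θ) = (25.206672, 9.675935)
h = r sin θ − e = 9.675935 − 11 = -1.324065
sin φ = h / L = -1.324065 / 271 = -0.00488585
φ = arcsin(-0.00488585) = -0.279940°

-0.2799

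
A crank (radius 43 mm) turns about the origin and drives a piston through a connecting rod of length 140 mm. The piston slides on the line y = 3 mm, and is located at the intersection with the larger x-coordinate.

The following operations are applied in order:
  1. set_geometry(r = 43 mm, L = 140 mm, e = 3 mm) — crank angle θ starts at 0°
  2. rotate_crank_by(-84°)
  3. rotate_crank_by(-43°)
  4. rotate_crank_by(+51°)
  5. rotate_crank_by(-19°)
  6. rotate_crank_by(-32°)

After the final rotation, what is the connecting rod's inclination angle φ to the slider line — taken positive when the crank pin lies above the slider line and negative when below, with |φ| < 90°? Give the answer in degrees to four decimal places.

set_geometry: r = 43 mm, L = 140 mm, e = 3 mm; θ ← 0°
rotate_crank_by(-84°): θ ← 0° -84° = -84°
rotate_crank_by(-43°): θ ← -84° -43° = -127°
rotate_crank_by(+51°): θ ← -127° +51° = -76°
rotate_crank_by(-19°): θ ← -76° -19° = -95°
rotate_crank_by(-32°): θ ← -95° -32° = -127°
crank pin P = (r cos θ, r sin θ) = (-25.878046, -34.341327)
h = r sin θ − e = -34.341327 − 3 = -37.341327
sin φ = h / L = -37.341327 / 140 = -0.26672376
φ = arcsin(-0.26672376) = -15.469404°

-15.4694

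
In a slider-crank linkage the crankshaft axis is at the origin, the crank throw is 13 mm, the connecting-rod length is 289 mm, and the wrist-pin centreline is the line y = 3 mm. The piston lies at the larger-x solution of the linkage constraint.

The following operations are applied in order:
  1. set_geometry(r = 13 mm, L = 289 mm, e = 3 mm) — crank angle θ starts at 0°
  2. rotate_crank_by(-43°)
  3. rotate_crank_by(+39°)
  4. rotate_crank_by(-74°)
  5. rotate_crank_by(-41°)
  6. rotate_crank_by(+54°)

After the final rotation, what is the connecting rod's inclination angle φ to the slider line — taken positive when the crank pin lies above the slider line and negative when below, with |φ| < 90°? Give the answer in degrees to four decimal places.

-2.9319

set_geometry: r = 13 mm, L = 289 mm, e = 3 mm; θ ← 0°
rotate_crank_by(-43°): θ ← 0° -43° = -43°
rotate_crank_by(+39°): θ ← -43° +39° = -4°
rotate_crank_by(-74°): θ ← -4° -74° = -78°
rotate_crank_by(-41°): θ ← -78° -41° = -119°
rotate_crank_by(+54°): θ ← -119° +54° = -65°
crank pin P = (r cos θ, r sin θ) = (5.494037, -11.782001)
h = r sin θ − e = -11.782001 − 3 = -14.782001
sin φ = h / L = -14.782001 / 289 = -0.05114879
φ = arcsin(-0.05114879) = -2.931889°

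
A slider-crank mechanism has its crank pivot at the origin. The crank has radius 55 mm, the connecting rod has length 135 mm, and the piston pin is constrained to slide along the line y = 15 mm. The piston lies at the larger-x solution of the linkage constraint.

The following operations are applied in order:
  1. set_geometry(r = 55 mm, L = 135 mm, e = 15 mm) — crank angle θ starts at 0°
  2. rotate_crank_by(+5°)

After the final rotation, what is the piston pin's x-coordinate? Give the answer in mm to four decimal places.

set_geometry: r = 55 mm, L = 135 mm, e = 15 mm; θ ← 0°
rotate_crank_by(+5°): θ ← 0° +5° = 5°
crank pin P = (r cos θ, r sin θ) = (54.790708, 4.793566)
h = r sin θ − e = 4.793566 − 15 = -10.206434
x = r cos θ + √(L² − h²) = 54.790708 + √(18225.0 − 104.1713) = 54.790708 + 134.613627 = 189.404336

189.4043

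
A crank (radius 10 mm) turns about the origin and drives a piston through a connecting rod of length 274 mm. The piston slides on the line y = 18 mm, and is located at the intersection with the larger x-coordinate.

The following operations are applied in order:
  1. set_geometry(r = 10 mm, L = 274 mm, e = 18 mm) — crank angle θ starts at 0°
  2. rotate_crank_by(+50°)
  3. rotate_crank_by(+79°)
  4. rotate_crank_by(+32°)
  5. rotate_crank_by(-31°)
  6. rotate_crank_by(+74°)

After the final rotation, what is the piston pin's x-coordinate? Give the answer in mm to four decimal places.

263.9745

set_geometry: r = 10 mm, L = 274 mm, e = 18 mm; θ ← 0°
rotate_crank_by(+50°): θ ← 0° +50° = 50°
rotate_crank_by(+79°): θ ← 50° +79° = 129°
rotate_crank_by(+32°): θ ← 129° +32° = 161°
rotate_crank_by(-31°): θ ← 161° -31° = 130°
rotate_crank_by(+74°): θ ← 130° +74° = 204°
crank pin P = (r cos θ, r sin θ) = (-9.135455, -4.067366)
h = r sin θ − e = -4.067366 − 18 = -22.067366
x = r cos θ + √(L² − h²) = -9.135455 + √(75076.0 − 486.9687) = -9.135455 + 273.109925 = 263.974471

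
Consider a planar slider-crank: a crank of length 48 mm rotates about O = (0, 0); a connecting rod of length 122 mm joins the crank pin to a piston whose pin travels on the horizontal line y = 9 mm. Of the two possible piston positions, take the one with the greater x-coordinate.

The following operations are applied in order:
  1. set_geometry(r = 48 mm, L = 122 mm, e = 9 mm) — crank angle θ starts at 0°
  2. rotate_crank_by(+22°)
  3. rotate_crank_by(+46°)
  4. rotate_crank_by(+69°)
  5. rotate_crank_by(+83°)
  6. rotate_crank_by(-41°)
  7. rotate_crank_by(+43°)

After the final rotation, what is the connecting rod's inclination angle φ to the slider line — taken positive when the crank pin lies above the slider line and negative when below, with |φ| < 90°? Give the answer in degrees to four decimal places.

set_geometry: r = 48 mm, L = 122 mm, e = 9 mm; θ ← 0°
rotate_crank_by(+22°): θ ← 0° +22° = 22°
rotate_crank_by(+46°): θ ← 22° +46° = 68°
rotate_crank_by(+69°): θ ← 68° +69° = 137°
rotate_crank_by(+83°): θ ← 137° +83° = 220°
rotate_crank_by(-41°): θ ← 220° -41° = 179°
rotate_crank_by(+43°): θ ← 179° +43° = 222°
crank pin P = (r cos θ, r sin θ) = (-35.670952, -32.118269)
h = r sin θ − e = -32.118269 − 9 = -41.118269
sin φ = h / L = -41.118269 / 122 = -0.33703499
φ = arcsin(-0.33703499) = -19.696332°

-19.6963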